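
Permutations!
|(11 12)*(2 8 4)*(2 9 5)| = |(2 8 4 9 5)(11 12)| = 10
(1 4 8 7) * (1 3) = (1 4 8 7 3) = [0, 4, 2, 1, 8, 5, 6, 3, 7]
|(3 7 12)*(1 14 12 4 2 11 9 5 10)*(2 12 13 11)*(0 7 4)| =42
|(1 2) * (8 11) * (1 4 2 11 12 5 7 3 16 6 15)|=|(1 11 8 12 5 7 3 16 6 15)(2 4)|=10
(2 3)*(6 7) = (2 3)(6 7) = [0, 1, 3, 2, 4, 5, 7, 6]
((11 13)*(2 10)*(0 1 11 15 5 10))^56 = ((0 1 11 13 15 5 10 2))^56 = (15)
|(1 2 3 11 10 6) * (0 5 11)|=|(0 5 11 10 6 1 2 3)|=8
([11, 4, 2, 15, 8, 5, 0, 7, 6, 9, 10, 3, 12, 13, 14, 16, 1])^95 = [1, 11, 2, 8, 3, 5, 16, 7, 15, 9, 10, 4, 12, 13, 14, 6, 0]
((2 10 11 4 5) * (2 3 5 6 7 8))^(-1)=(2 8 7 6 4 11 10)(3 5)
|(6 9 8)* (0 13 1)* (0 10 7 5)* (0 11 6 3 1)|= |(0 13)(1 10 7 5 11 6 9 8 3)|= 18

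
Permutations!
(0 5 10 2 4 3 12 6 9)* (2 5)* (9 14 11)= [2, 1, 4, 12, 3, 10, 14, 7, 8, 0, 5, 9, 6, 13, 11]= (0 2 4 3 12 6 14 11 9)(5 10)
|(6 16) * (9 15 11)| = |(6 16)(9 15 11)| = 6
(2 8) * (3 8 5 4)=(2 5 4 3 8)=[0, 1, 5, 8, 3, 4, 6, 7, 2]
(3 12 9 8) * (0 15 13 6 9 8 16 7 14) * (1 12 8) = (0 15 13 6 9 16 7 14)(1 12)(3 8) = [15, 12, 2, 8, 4, 5, 9, 14, 3, 16, 10, 11, 1, 6, 0, 13, 7]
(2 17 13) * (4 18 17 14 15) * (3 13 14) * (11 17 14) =(2 3 13)(4 18 14 15)(11 17) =[0, 1, 3, 13, 18, 5, 6, 7, 8, 9, 10, 17, 12, 2, 15, 4, 16, 11, 14]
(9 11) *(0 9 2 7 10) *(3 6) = (0 9 11 2 7 10)(3 6) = [9, 1, 7, 6, 4, 5, 3, 10, 8, 11, 0, 2]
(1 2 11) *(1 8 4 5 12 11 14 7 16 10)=(1 2 14 7 16 10)(4 5 12 11 8)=[0, 2, 14, 3, 5, 12, 6, 16, 4, 9, 1, 8, 11, 13, 7, 15, 10]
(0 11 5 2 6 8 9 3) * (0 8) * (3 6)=(0 11 5 2 3 8 9 6)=[11, 1, 3, 8, 4, 2, 0, 7, 9, 6, 10, 5]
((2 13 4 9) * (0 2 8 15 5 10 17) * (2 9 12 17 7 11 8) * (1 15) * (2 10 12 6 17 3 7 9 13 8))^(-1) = ((0 13 4 6 17)(1 15 5 12 3 7 11 2 8)(9 10))^(-1) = (0 17 6 4 13)(1 8 2 11 7 3 12 5 15)(9 10)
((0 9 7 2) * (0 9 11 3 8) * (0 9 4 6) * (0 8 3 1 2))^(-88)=(0 1 4 8 7 11 2 6 9)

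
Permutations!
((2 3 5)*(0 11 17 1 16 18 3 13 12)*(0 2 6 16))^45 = ((0 11 17 1)(2 13 12)(3 5 6 16 18))^45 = (18)(0 11 17 1)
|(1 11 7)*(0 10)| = |(0 10)(1 11 7)| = 6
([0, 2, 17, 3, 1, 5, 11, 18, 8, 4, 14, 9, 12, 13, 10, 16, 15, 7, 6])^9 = [0, 1, 2, 3, 4, 5, 6, 7, 8, 9, 14, 11, 12, 13, 10, 16, 15, 17, 18]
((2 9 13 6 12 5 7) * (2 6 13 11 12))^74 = (13)(2 5 9 7 11 6 12)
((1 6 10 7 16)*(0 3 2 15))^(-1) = ((0 3 2 15)(1 6 10 7 16))^(-1) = (0 15 2 3)(1 16 7 10 6)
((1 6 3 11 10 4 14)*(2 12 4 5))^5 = ((1 6 3 11 10 5 2 12 4 14))^5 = (1 5)(2 6)(3 12)(4 11)(10 14)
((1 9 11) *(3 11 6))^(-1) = (1 11 3 6 9)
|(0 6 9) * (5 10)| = 6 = |(0 6 9)(5 10)|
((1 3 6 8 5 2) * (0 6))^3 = ((0 6 8 5 2 1 3))^3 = (0 5 3 8 1 6 2)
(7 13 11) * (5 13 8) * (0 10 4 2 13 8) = (0 10 4 2 13 11 7)(5 8) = [10, 1, 13, 3, 2, 8, 6, 0, 5, 9, 4, 7, 12, 11]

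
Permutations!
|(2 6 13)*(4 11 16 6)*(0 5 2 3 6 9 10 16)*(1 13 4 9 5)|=35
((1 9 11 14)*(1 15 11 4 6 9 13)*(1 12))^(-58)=(1 12 13)(4 9 6)(11 15 14)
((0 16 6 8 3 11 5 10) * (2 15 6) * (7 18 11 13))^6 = (0 3 10 8 5 6 11 15 18 2 7 16 13)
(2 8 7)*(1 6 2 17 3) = (1 6 2 8 7 17 3) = [0, 6, 8, 1, 4, 5, 2, 17, 7, 9, 10, 11, 12, 13, 14, 15, 16, 3]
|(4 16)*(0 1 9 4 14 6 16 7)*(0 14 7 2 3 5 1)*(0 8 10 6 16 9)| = |(0 8 10 6 9 4 2 3 5 1)(7 14 16)| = 30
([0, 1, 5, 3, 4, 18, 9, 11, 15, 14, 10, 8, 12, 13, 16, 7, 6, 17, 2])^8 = [0, 1, 18, 3, 4, 2, 6, 7, 8, 9, 10, 11, 12, 13, 14, 15, 16, 17, 5]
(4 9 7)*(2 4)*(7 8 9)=(2 4 7)(8 9)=[0, 1, 4, 3, 7, 5, 6, 2, 9, 8]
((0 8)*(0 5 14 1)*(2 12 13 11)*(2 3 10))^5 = (14)(2 10 3 11 13 12)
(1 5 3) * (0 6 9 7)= (0 6 9 7)(1 5 3)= [6, 5, 2, 1, 4, 3, 9, 0, 8, 7]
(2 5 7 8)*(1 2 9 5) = (1 2)(5 7 8 9) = [0, 2, 1, 3, 4, 7, 6, 8, 9, 5]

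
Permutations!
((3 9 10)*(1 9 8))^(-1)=((1 9 10 3 8))^(-1)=(1 8 3 10 9)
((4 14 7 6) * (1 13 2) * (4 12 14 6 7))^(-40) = (14)(1 2 13)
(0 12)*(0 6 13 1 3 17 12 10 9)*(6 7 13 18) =(0 10 9)(1 3 17 12 7 13)(6 18) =[10, 3, 2, 17, 4, 5, 18, 13, 8, 0, 9, 11, 7, 1, 14, 15, 16, 12, 6]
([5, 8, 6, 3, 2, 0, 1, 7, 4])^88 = [0, 2, 8, 3, 1, 5, 4, 7, 6]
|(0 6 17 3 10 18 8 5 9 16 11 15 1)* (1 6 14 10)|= |(0 14 10 18 8 5 9 16 11 15 6 17 3 1)|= 14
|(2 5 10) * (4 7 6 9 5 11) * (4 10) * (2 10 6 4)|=|(2 11 6 9 5)(4 7)|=10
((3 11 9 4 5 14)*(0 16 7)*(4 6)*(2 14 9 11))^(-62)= ((0 16 7)(2 14 3)(4 5 9 6))^(-62)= (0 16 7)(2 14 3)(4 9)(5 6)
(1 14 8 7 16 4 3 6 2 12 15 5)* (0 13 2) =(0 13 2 12 15 5 1 14 8 7 16 4 3 6) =[13, 14, 12, 6, 3, 1, 0, 16, 7, 9, 10, 11, 15, 2, 8, 5, 4]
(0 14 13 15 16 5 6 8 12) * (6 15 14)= (0 6 8 12)(5 15 16)(13 14)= [6, 1, 2, 3, 4, 15, 8, 7, 12, 9, 10, 11, 0, 14, 13, 16, 5]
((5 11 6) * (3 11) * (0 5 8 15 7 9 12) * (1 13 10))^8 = (0 9 15 6 3)(1 10 13)(5 12 7 8 11)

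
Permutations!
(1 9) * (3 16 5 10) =[0, 9, 2, 16, 4, 10, 6, 7, 8, 1, 3, 11, 12, 13, 14, 15, 5] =(1 9)(3 16 5 10)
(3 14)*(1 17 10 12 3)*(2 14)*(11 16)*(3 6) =(1 17 10 12 6 3 2 14)(11 16) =[0, 17, 14, 2, 4, 5, 3, 7, 8, 9, 12, 16, 6, 13, 1, 15, 11, 10]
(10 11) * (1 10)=[0, 10, 2, 3, 4, 5, 6, 7, 8, 9, 11, 1]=(1 10 11)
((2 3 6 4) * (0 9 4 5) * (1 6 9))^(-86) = ((0 1 6 5)(2 3 9 4))^(-86) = (0 6)(1 5)(2 9)(3 4)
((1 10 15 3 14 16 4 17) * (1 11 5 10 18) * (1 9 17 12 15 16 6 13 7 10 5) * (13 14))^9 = ((1 18 9 17 11)(3 13 7 10 16 4 12 15)(6 14))^9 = (1 11 17 9 18)(3 13 7 10 16 4 12 15)(6 14)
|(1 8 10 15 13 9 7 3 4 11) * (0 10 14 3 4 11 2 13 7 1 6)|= |(0 10 15 7 4 2 13 9 1 8 14 3 11 6)|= 14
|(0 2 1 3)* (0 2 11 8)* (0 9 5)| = |(0 11 8 9 5)(1 3 2)| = 15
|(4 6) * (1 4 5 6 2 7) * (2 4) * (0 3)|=|(0 3)(1 2 7)(5 6)|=6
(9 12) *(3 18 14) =(3 18 14)(9 12) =[0, 1, 2, 18, 4, 5, 6, 7, 8, 12, 10, 11, 9, 13, 3, 15, 16, 17, 14]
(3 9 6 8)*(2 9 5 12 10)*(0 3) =(0 3 5 12 10 2 9 6 8) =[3, 1, 9, 5, 4, 12, 8, 7, 0, 6, 2, 11, 10]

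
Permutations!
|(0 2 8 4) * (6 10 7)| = |(0 2 8 4)(6 10 7)| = 12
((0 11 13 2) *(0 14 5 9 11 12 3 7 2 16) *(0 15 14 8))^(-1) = ((0 12 3 7 2 8)(5 9 11 13 16 15 14))^(-1) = (0 8 2 7 3 12)(5 14 15 16 13 11 9)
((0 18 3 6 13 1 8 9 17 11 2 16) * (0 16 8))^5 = ((0 18 3 6 13 1)(2 8 9 17 11))^5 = (0 1 13 6 3 18)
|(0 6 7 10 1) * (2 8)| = |(0 6 7 10 1)(2 8)| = 10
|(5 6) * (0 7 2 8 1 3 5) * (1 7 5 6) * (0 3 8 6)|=8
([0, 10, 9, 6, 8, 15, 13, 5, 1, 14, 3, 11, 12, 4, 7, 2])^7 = (2 9 14 7 5 15)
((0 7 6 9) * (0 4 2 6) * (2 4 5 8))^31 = (0 7)(2 6 9 5 8)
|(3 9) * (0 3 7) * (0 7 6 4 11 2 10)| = 8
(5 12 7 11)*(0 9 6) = [9, 1, 2, 3, 4, 12, 0, 11, 8, 6, 10, 5, 7] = (0 9 6)(5 12 7 11)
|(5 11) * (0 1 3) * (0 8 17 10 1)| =|(1 3 8 17 10)(5 11)| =10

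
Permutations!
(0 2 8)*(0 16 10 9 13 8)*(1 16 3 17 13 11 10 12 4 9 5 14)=(0 2)(1 16 12 4 9 11 10 5 14)(3 17 13 8)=[2, 16, 0, 17, 9, 14, 6, 7, 3, 11, 5, 10, 4, 8, 1, 15, 12, 13]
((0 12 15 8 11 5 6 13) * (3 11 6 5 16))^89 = (0 13 6 8 15 12)(3 16 11) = ((0 12 15 8 6 13)(3 11 16))^89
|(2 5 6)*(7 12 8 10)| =12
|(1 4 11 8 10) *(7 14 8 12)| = 8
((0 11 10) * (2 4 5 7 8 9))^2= (0 10 11)(2 5 8)(4 7 9)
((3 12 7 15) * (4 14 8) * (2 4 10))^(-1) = (2 10 8 14 4)(3 15 7 12)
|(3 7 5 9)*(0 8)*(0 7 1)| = 7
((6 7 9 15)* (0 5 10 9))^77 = ((0 5 10 9 15 6 7))^77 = (15)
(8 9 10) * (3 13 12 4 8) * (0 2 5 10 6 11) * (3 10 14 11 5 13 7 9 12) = [2, 1, 13, 7, 8, 14, 5, 9, 12, 6, 10, 0, 4, 3, 11] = (0 2 13 3 7 9 6 5 14 11)(4 8 12)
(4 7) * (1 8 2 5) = (1 8 2 5)(4 7) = [0, 8, 5, 3, 7, 1, 6, 4, 2]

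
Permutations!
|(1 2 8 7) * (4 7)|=|(1 2 8 4 7)|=5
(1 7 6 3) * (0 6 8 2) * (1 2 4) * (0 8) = [6, 7, 8, 2, 1, 5, 3, 0, 4] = (0 6 3 2 8 4 1 7)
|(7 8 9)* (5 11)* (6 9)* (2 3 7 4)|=14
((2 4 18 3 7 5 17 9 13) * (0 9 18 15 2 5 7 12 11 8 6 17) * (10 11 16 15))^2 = ((0 9 13 5)(2 4 10 11 8 6 17 18 3 12 16 15))^2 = (0 13)(2 10 8 17 3 16)(4 11 6 18 12 15)(5 9)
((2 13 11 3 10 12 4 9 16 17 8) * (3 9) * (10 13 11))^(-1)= ((2 11 9 16 17 8)(3 13 10 12 4))^(-1)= (2 8 17 16 9 11)(3 4 12 10 13)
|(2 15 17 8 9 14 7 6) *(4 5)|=8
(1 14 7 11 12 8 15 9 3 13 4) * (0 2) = [2, 14, 0, 13, 1, 5, 6, 11, 15, 3, 10, 12, 8, 4, 7, 9] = (0 2)(1 14 7 11 12 8 15 9 3 13 4)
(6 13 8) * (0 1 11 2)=(0 1 11 2)(6 13 8)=[1, 11, 0, 3, 4, 5, 13, 7, 6, 9, 10, 2, 12, 8]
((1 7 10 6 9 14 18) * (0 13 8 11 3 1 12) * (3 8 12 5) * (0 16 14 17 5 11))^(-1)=((0 13 12 16 14 18 11 8)(1 7 10 6 9 17 5 3))^(-1)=(0 8 11 18 14 16 12 13)(1 3 5 17 9 6 10 7)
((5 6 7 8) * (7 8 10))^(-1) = (5 8 6)(7 10)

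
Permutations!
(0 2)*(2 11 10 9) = (0 11 10 9 2) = [11, 1, 0, 3, 4, 5, 6, 7, 8, 2, 9, 10]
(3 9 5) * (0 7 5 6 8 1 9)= (0 7 5 3)(1 9 6 8)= [7, 9, 2, 0, 4, 3, 8, 5, 1, 6]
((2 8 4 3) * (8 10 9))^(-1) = ((2 10 9 8 4 3))^(-1) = (2 3 4 8 9 10)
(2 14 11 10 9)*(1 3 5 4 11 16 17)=[0, 3, 14, 5, 11, 4, 6, 7, 8, 2, 9, 10, 12, 13, 16, 15, 17, 1]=(1 3 5 4 11 10 9 2 14 16 17)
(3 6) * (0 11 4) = [11, 1, 2, 6, 0, 5, 3, 7, 8, 9, 10, 4] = (0 11 4)(3 6)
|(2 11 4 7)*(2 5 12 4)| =4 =|(2 11)(4 7 5 12)|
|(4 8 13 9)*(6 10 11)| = 12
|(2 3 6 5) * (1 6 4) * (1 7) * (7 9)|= 8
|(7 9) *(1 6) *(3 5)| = |(1 6)(3 5)(7 9)| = 2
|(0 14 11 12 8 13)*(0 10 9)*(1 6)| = |(0 14 11 12 8 13 10 9)(1 6)| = 8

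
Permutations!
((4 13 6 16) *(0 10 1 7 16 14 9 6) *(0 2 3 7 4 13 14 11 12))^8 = (0 12 11 6 9 14 4 1 10)(2 16 3 13 7)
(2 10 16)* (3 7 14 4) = (2 10 16)(3 7 14 4) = [0, 1, 10, 7, 3, 5, 6, 14, 8, 9, 16, 11, 12, 13, 4, 15, 2]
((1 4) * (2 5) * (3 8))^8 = ((1 4)(2 5)(3 8))^8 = (8)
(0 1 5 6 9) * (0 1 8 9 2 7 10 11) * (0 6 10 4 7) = (0 8 9 1 5 10 11 6 2)(4 7) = [8, 5, 0, 3, 7, 10, 2, 4, 9, 1, 11, 6]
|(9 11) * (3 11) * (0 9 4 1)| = 6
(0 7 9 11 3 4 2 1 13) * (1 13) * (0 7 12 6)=(0 12 6)(2 13 7 9 11 3 4)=[12, 1, 13, 4, 2, 5, 0, 9, 8, 11, 10, 3, 6, 7]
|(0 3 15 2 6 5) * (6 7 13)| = 8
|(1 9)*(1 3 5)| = |(1 9 3 5)| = 4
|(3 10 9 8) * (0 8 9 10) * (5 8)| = |(10)(0 5 8 3)| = 4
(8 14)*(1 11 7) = [0, 11, 2, 3, 4, 5, 6, 1, 14, 9, 10, 7, 12, 13, 8] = (1 11 7)(8 14)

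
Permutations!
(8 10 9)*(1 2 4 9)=(1 2 4 9 8 10)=[0, 2, 4, 3, 9, 5, 6, 7, 10, 8, 1]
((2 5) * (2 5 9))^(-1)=(2 9)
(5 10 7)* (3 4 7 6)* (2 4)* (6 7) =(2 4 6 3)(5 10 7) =[0, 1, 4, 2, 6, 10, 3, 5, 8, 9, 7]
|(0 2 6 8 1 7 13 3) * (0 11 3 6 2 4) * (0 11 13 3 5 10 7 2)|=|(0 4 11 5 10 7 3 13 6 8 1 2)|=12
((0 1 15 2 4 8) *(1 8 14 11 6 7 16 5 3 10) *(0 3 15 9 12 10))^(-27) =((0 8 3)(1 9 12 10)(2 4 14 11 6 7 16 5 15))^(-27) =(16)(1 9 12 10)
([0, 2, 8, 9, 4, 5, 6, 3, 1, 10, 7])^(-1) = [0, 8, 1, 7, 4, 5, 6, 10, 2, 3, 9]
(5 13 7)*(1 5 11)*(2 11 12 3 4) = [0, 5, 11, 4, 2, 13, 6, 12, 8, 9, 10, 1, 3, 7] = (1 5 13 7 12 3 4 2 11)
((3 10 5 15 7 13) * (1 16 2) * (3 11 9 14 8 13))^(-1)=(1 2 16)(3 7 15 5 10)(8 14 9 11 13)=((1 16 2)(3 10 5 15 7)(8 13 11 9 14))^(-1)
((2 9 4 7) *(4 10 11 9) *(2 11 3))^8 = ((2 4 7 11 9 10 3))^8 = (2 4 7 11 9 10 3)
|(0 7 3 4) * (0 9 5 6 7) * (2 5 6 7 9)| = |(2 5 7 3 4)(6 9)| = 10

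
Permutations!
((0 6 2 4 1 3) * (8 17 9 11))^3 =((0 6 2 4 1 3)(8 17 9 11))^3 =(0 4)(1 6)(2 3)(8 11 9 17)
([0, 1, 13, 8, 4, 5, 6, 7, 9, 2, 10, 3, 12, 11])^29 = [0, 1, 9, 11, 4, 5, 6, 7, 3, 8, 10, 13, 12, 2]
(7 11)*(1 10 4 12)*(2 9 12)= (1 10 4 2 9 12)(7 11)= [0, 10, 9, 3, 2, 5, 6, 11, 8, 12, 4, 7, 1]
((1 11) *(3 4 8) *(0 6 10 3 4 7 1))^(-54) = ((0 6 10 3 7 1 11)(4 8))^(-54) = (0 10 7 11 6 3 1)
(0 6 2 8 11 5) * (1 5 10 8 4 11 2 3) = [6, 5, 4, 1, 11, 0, 3, 7, 2, 9, 8, 10] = (0 6 3 1 5)(2 4 11 10 8)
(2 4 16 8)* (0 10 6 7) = [10, 1, 4, 3, 16, 5, 7, 0, 2, 9, 6, 11, 12, 13, 14, 15, 8] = (0 10 6 7)(2 4 16 8)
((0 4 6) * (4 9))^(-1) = (0 6 4 9)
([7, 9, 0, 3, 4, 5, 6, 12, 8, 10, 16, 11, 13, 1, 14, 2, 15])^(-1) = [2, 13, 15, 3, 4, 5, 6, 0, 8, 1, 9, 11, 7, 12, 14, 16, 10]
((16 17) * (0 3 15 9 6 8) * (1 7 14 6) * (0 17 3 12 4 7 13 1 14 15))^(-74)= ((0 12 4 7 15 9 14 6 8 17 16 3)(1 13))^(-74)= (0 16 8 14 15 4)(3 17 6 9 7 12)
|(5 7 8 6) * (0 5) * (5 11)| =|(0 11 5 7 8 6)| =6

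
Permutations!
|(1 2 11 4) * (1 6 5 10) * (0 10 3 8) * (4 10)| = 12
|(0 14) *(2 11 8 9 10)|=10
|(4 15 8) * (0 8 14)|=5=|(0 8 4 15 14)|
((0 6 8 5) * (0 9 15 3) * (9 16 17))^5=((0 6 8 5 16 17 9 15 3))^5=(0 17 6 9 8 15 5 3 16)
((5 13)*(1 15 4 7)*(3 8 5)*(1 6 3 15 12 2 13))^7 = (1 6 13 5 7 2 8 4 12 3 15)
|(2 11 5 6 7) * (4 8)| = |(2 11 5 6 7)(4 8)| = 10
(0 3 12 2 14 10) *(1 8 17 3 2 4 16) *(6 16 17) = (0 2 14 10)(1 8 6 16)(3 12 4 17) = [2, 8, 14, 12, 17, 5, 16, 7, 6, 9, 0, 11, 4, 13, 10, 15, 1, 3]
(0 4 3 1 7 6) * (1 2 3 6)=(0 4 6)(1 7)(2 3)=[4, 7, 3, 2, 6, 5, 0, 1]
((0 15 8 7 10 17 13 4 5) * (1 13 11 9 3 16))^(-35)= (0 9)(1 7)(3 15)(4 17)(5 11)(8 16)(10 13)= ((0 15 8 7 10 17 11 9 3 16 1 13 4 5))^(-35)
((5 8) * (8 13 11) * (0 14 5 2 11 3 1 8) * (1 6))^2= (0 5 3 1 2)(6 8 11 14 13)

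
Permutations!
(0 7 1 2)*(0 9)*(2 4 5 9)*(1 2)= (0 7 2 1 4 5 9)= [7, 4, 1, 3, 5, 9, 6, 2, 8, 0]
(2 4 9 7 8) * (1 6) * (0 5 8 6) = [5, 0, 4, 3, 9, 8, 1, 6, 2, 7] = (0 5 8 2 4 9 7 6 1)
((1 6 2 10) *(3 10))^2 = ((1 6 2 3 10))^2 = (1 2 10 6 3)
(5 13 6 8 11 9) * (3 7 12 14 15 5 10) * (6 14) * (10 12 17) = (3 7 17 10)(5 13 14 15)(6 8 11 9 12) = [0, 1, 2, 7, 4, 13, 8, 17, 11, 12, 3, 9, 6, 14, 15, 5, 16, 10]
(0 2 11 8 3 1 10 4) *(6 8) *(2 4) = [4, 10, 11, 1, 0, 5, 8, 7, 3, 9, 2, 6] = (0 4)(1 10 2 11 6 8 3)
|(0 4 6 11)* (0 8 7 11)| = |(0 4 6)(7 11 8)| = 3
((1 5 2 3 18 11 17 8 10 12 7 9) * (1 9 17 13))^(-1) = ((1 5 2 3 18 11 13)(7 17 8 10 12))^(-1) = (1 13 11 18 3 2 5)(7 12 10 8 17)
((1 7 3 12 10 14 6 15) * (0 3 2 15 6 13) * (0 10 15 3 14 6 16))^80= ((0 14 13 10 6 16)(1 7 2 3 12 15))^80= (0 13 6)(1 2 12)(3 15 7)(10 16 14)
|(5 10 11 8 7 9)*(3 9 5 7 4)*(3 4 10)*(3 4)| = 15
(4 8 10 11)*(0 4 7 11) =(0 4 8 10)(7 11) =[4, 1, 2, 3, 8, 5, 6, 11, 10, 9, 0, 7]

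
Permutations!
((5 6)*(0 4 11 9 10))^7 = ((0 4 11 9 10)(5 6))^7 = (0 11 10 4 9)(5 6)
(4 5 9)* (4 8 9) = [0, 1, 2, 3, 5, 4, 6, 7, 9, 8] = (4 5)(8 9)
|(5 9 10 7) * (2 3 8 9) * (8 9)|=6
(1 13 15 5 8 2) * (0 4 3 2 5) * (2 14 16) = (0 4 3 14 16 2 1 13 15)(5 8) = [4, 13, 1, 14, 3, 8, 6, 7, 5, 9, 10, 11, 12, 15, 16, 0, 2]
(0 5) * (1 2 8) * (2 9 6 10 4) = (0 5)(1 9 6 10 4 2 8) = [5, 9, 8, 3, 2, 0, 10, 7, 1, 6, 4]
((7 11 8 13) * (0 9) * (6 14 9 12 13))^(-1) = (0 9 14 6 8 11 7 13 12) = ((0 12 13 7 11 8 6 14 9))^(-1)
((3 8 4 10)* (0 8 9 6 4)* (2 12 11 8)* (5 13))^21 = (0 2 12 11 8)(3 9 6 4 10)(5 13)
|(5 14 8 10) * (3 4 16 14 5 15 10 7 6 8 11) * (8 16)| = 8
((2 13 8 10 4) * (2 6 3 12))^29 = ((2 13 8 10 4 6 3 12))^29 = (2 6 8 12 4 13 3 10)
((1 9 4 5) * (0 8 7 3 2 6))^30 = ((0 8 7 3 2 6)(1 9 4 5))^30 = (1 4)(5 9)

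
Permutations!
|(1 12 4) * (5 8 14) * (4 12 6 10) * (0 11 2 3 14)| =28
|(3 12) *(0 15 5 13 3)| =6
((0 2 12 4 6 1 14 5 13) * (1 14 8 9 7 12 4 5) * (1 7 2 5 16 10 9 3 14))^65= ((0 5 13)(1 8 3 14 7 12 16 10 9 2 4 6))^65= (0 13 5)(1 12 4 14 9 8 16 6 7 2 3 10)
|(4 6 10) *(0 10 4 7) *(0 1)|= |(0 10 7 1)(4 6)|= 4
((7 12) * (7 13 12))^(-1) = (12 13)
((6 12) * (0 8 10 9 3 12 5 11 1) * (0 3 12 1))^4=((0 8 10 9 12 6 5 11)(1 3))^4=(0 12)(5 10)(6 8)(9 11)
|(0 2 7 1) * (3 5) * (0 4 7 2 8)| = 6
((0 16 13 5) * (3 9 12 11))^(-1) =(0 5 13 16)(3 11 12 9)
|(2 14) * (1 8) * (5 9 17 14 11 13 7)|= 8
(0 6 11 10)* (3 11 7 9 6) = (0 3 11 10)(6 7 9) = [3, 1, 2, 11, 4, 5, 7, 9, 8, 6, 0, 10]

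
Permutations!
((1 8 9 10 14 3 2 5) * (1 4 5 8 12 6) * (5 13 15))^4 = (15)(1 12 6)(2 14 9)(3 10 8)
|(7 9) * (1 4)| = |(1 4)(7 9)| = 2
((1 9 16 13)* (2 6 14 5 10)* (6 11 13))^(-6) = (1 14 11 16 10)(2 9 5 13 6)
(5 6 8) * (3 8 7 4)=(3 8 5 6 7 4)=[0, 1, 2, 8, 3, 6, 7, 4, 5]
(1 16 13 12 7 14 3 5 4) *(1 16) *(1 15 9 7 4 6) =(1 15 9 7 14 3 5 6)(4 16 13 12) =[0, 15, 2, 5, 16, 6, 1, 14, 8, 7, 10, 11, 4, 12, 3, 9, 13]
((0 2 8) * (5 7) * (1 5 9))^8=((0 2 8)(1 5 7 9))^8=(9)(0 8 2)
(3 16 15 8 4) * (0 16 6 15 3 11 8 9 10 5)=(0 16 3 6 15 9 10 5)(4 11 8)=[16, 1, 2, 6, 11, 0, 15, 7, 4, 10, 5, 8, 12, 13, 14, 9, 3]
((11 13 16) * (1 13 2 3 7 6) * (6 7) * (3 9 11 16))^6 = ((16)(1 13 3 6)(2 9 11))^6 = (16)(1 3)(6 13)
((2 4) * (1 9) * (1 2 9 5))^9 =((1 5)(2 4 9))^9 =(9)(1 5)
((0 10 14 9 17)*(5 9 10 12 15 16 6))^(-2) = (0 9 6 15)(5 16 12 17)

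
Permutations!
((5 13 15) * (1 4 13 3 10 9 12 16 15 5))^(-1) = ((1 4 13 5 3 10 9 12 16 15))^(-1) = (1 15 16 12 9 10 3 5 13 4)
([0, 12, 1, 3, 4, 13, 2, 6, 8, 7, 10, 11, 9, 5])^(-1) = (1 2 6 7 9 12)(5 13)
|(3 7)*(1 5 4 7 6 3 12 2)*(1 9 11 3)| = 10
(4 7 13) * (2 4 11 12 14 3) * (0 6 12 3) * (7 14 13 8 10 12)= (0 6 7 8 10 12 13 11 3 2 4 14)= [6, 1, 4, 2, 14, 5, 7, 8, 10, 9, 12, 3, 13, 11, 0]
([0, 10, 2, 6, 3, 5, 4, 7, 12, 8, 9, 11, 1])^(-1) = [0, 12, 2, 4, 6, 5, 3, 7, 9, 10, 1, 11, 8]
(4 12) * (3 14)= (3 14)(4 12)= [0, 1, 2, 14, 12, 5, 6, 7, 8, 9, 10, 11, 4, 13, 3]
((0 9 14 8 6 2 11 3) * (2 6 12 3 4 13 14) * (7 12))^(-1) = (0 3 12 7 8 14 13 4 11 2 9)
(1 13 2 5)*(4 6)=(1 13 2 5)(4 6)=[0, 13, 5, 3, 6, 1, 4, 7, 8, 9, 10, 11, 12, 2]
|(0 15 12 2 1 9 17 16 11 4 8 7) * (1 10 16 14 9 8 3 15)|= 24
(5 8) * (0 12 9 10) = [12, 1, 2, 3, 4, 8, 6, 7, 5, 10, 0, 11, 9] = (0 12 9 10)(5 8)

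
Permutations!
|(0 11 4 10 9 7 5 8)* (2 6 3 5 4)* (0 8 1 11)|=12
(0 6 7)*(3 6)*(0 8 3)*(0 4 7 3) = (0 4 7 8)(3 6) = [4, 1, 2, 6, 7, 5, 3, 8, 0]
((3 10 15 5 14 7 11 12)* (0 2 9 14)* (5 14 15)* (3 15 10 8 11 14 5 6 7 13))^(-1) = ((0 2 9 10 6 7 14 13 3 8 11 12 15 5))^(-1) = (0 5 15 12 11 8 3 13 14 7 6 10 9 2)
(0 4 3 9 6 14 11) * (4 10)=(0 10 4 3 9 6 14 11)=[10, 1, 2, 9, 3, 5, 14, 7, 8, 6, 4, 0, 12, 13, 11]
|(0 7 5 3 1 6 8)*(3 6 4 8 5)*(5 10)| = |(0 7 3 1 4 8)(5 6 10)| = 6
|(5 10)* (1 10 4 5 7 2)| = 4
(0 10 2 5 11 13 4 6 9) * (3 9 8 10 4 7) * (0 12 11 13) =(0 4 6 8 10 2 5 13 7 3 9 12 11) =[4, 1, 5, 9, 6, 13, 8, 3, 10, 12, 2, 0, 11, 7]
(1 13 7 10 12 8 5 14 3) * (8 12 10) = [0, 13, 2, 1, 4, 14, 6, 8, 5, 9, 10, 11, 12, 7, 3] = (1 13 7 8 5 14 3)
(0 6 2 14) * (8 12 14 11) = (0 6 2 11 8 12 14) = [6, 1, 11, 3, 4, 5, 2, 7, 12, 9, 10, 8, 14, 13, 0]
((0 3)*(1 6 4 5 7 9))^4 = (1 7 4)(5 6 9)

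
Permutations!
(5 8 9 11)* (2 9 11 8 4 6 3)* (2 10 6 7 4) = (2 9 8 11 5)(3 10 6)(4 7) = [0, 1, 9, 10, 7, 2, 3, 4, 11, 8, 6, 5]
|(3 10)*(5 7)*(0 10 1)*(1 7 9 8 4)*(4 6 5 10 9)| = 21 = |(0 9 8 6 5 4 1)(3 7 10)|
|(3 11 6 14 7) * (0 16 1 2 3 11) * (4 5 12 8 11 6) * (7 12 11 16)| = |(0 7 6 14 12 8 16 1 2 3)(4 5 11)| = 30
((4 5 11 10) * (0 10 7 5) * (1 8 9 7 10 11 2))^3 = ((0 11 10 4)(1 8 9 7 5 2))^3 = (0 4 10 11)(1 7)(2 9)(5 8)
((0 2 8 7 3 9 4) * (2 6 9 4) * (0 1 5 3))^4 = (0 8 9)(2 6 7)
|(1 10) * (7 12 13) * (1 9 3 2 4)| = 6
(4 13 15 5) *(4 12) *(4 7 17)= [0, 1, 2, 3, 13, 12, 6, 17, 8, 9, 10, 11, 7, 15, 14, 5, 16, 4]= (4 13 15 5 12 7 17)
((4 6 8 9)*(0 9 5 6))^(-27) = (9)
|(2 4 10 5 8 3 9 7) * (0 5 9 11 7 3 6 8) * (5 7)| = 18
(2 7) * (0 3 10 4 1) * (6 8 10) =(0 3 6 8 10 4 1)(2 7) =[3, 0, 7, 6, 1, 5, 8, 2, 10, 9, 4]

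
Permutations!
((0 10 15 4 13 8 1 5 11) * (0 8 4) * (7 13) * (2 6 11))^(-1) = (0 15 10)(1 8 11 6 2 5)(4 13 7)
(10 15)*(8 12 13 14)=(8 12 13 14)(10 15)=[0, 1, 2, 3, 4, 5, 6, 7, 12, 9, 15, 11, 13, 14, 8, 10]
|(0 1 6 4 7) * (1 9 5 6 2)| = 6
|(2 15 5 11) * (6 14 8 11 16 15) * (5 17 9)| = 5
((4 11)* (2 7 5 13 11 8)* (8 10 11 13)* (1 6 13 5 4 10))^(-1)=((1 6 13 5 8 2 7 4)(10 11))^(-1)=(1 4 7 2 8 5 13 6)(10 11)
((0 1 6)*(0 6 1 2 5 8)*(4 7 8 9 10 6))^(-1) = ((0 2 5 9 10 6 4 7 8))^(-1) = (0 8 7 4 6 10 9 5 2)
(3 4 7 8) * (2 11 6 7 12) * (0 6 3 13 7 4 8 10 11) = (0 6 4 12 2)(3 8 13 7 10 11) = [6, 1, 0, 8, 12, 5, 4, 10, 13, 9, 11, 3, 2, 7]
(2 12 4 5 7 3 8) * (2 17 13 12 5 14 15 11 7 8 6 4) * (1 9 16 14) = [0, 9, 5, 6, 1, 8, 4, 3, 17, 16, 10, 7, 2, 12, 15, 11, 14, 13] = (1 9 16 14 15 11 7 3 6 4)(2 5 8 17 13 12)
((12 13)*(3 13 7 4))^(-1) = (3 4 7 12 13)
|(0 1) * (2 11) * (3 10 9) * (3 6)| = 4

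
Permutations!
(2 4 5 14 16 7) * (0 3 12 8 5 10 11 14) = (0 3 12 8 5)(2 4 10 11 14 16 7) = [3, 1, 4, 12, 10, 0, 6, 2, 5, 9, 11, 14, 8, 13, 16, 15, 7]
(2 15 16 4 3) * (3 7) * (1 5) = [0, 5, 15, 2, 7, 1, 6, 3, 8, 9, 10, 11, 12, 13, 14, 16, 4] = (1 5)(2 15 16 4 7 3)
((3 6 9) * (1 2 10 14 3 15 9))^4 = (15)(1 3 10)(2 6 14)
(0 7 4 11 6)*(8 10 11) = (0 7 4 8 10 11 6) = [7, 1, 2, 3, 8, 5, 0, 4, 10, 9, 11, 6]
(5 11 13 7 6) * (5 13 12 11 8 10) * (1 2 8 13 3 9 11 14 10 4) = (1 2 8 4)(3 9 11 12 14 10 5 13 7 6) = [0, 2, 8, 9, 1, 13, 3, 6, 4, 11, 5, 12, 14, 7, 10]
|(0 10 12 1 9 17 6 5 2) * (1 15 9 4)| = 18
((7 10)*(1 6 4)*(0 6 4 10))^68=(10)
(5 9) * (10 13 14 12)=(5 9)(10 13 14 12)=[0, 1, 2, 3, 4, 9, 6, 7, 8, 5, 13, 11, 10, 14, 12]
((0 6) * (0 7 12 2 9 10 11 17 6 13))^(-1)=(0 13)(2 12 7 6 17 11 10 9)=((0 13)(2 9 10 11 17 6 7 12))^(-1)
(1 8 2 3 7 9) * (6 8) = (1 6 8 2 3 7 9) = [0, 6, 3, 7, 4, 5, 8, 9, 2, 1]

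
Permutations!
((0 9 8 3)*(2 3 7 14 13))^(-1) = (0 3 2 13 14 7 8 9)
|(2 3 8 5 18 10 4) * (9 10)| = 8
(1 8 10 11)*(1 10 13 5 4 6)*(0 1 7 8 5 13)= (13)(0 1 5 4 6 7 8)(10 11)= [1, 5, 2, 3, 6, 4, 7, 8, 0, 9, 11, 10, 12, 13]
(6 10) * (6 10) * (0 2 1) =(10)(0 2 1) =[2, 0, 1, 3, 4, 5, 6, 7, 8, 9, 10]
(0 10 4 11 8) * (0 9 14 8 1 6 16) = (0 10 4 11 1 6 16)(8 9 14) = [10, 6, 2, 3, 11, 5, 16, 7, 9, 14, 4, 1, 12, 13, 8, 15, 0]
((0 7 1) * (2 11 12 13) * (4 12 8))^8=((0 7 1)(2 11 8 4 12 13))^8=(0 1 7)(2 8 12)(4 13 11)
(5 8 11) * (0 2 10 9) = (0 2 10 9)(5 8 11) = [2, 1, 10, 3, 4, 8, 6, 7, 11, 0, 9, 5]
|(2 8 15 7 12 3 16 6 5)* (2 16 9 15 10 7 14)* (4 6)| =|(2 8 10 7 12 3 9 15 14)(4 6 5 16)| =36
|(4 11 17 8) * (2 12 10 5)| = |(2 12 10 5)(4 11 17 8)| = 4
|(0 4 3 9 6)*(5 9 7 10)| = |(0 4 3 7 10 5 9 6)| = 8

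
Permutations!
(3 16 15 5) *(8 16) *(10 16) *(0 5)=(0 5 3 8 10 16 15)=[5, 1, 2, 8, 4, 3, 6, 7, 10, 9, 16, 11, 12, 13, 14, 0, 15]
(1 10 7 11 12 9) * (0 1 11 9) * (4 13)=(0 1 10 7 9 11 12)(4 13)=[1, 10, 2, 3, 13, 5, 6, 9, 8, 11, 7, 12, 0, 4]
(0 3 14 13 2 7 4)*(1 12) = [3, 12, 7, 14, 0, 5, 6, 4, 8, 9, 10, 11, 1, 2, 13] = (0 3 14 13 2 7 4)(1 12)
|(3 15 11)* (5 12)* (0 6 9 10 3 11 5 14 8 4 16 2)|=|(0 6 9 10 3 15 5 12 14 8 4 16 2)|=13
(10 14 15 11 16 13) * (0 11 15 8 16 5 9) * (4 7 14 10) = (0 11 5 9)(4 7 14 8 16 13) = [11, 1, 2, 3, 7, 9, 6, 14, 16, 0, 10, 5, 12, 4, 8, 15, 13]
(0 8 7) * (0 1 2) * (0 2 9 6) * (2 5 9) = [8, 2, 5, 3, 4, 9, 0, 1, 7, 6] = (0 8 7 1 2 5 9 6)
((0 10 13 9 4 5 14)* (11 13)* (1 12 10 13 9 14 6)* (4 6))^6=((0 13 14)(1 12 10 11 9 6)(4 5))^6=(14)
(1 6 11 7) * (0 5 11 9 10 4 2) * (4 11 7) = (0 5 7 1 6 9 10 11 4 2) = [5, 6, 0, 3, 2, 7, 9, 1, 8, 10, 11, 4]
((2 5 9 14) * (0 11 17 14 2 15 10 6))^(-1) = (0 6 10 15 14 17 11)(2 9 5)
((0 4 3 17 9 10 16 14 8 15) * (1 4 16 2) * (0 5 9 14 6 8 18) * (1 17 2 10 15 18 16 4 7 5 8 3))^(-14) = (0 5 18 7 8 1 15 4 9)(2 6 14)(3 16 17)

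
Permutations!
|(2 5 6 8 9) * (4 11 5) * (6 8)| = |(2 4 11 5 8 9)| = 6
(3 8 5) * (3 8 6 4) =(3 6 4)(5 8) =[0, 1, 2, 6, 3, 8, 4, 7, 5]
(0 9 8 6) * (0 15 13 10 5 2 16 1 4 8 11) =(0 9 11)(1 4 8 6 15 13 10 5 2 16) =[9, 4, 16, 3, 8, 2, 15, 7, 6, 11, 5, 0, 12, 10, 14, 13, 1]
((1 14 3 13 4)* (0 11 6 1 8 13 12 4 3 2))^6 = ((0 11 6 1 14 2)(3 12 4 8 13))^6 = (14)(3 12 4 8 13)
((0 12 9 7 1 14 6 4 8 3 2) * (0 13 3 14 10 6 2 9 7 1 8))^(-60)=((0 12 7 8 14 2 13 3 9 1 10 6 4))^(-60)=(0 2 10 7 3 4 14 1 12 13 6 8 9)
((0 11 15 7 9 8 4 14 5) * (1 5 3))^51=(0 14 7 5 4 15 1 8 11 3 9)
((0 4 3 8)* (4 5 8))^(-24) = (8)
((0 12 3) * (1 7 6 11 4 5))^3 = ((0 12 3)(1 7 6 11 4 5))^3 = (12)(1 11)(4 7)(5 6)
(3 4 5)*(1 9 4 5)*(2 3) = (1 9 4)(2 3 5) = [0, 9, 3, 5, 1, 2, 6, 7, 8, 4]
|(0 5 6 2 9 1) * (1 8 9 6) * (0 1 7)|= 6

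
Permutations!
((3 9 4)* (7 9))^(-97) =(3 4 9 7)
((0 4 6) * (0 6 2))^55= (6)(0 4 2)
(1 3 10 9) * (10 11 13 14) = (1 3 11 13 14 10 9) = [0, 3, 2, 11, 4, 5, 6, 7, 8, 1, 9, 13, 12, 14, 10]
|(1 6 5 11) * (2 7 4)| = |(1 6 5 11)(2 7 4)| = 12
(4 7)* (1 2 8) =(1 2 8)(4 7) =[0, 2, 8, 3, 7, 5, 6, 4, 1]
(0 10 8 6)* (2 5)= [10, 1, 5, 3, 4, 2, 0, 7, 6, 9, 8]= (0 10 8 6)(2 5)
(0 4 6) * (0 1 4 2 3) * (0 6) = [2, 4, 3, 6, 0, 5, 1] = (0 2 3 6 1 4)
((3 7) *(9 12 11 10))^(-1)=(3 7)(9 10 11 12)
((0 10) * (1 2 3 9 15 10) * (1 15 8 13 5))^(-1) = ((0 15 10)(1 2 3 9 8 13 5))^(-1) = (0 10 15)(1 5 13 8 9 3 2)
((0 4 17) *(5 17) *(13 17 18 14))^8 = ((0 4 5 18 14 13 17))^8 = (0 4 5 18 14 13 17)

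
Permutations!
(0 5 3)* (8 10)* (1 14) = (0 5 3)(1 14)(8 10) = [5, 14, 2, 0, 4, 3, 6, 7, 10, 9, 8, 11, 12, 13, 1]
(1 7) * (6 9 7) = [0, 6, 2, 3, 4, 5, 9, 1, 8, 7] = (1 6 9 7)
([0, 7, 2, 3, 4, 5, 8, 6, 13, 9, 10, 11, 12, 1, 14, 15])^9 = (15)(1 13 8 6 7)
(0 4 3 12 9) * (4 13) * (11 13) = (0 11 13 4 3 12 9) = [11, 1, 2, 12, 3, 5, 6, 7, 8, 0, 10, 13, 9, 4]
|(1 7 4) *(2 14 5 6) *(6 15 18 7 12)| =|(1 12 6 2 14 5 15 18 7 4)| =10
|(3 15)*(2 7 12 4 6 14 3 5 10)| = |(2 7 12 4 6 14 3 15 5 10)| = 10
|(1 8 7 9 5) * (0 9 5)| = 4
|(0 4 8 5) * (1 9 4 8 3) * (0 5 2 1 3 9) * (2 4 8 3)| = |(0 3 2 1)(4 9 8)| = 12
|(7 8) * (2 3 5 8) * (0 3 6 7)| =|(0 3 5 8)(2 6 7)| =12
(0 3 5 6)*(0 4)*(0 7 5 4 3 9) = [9, 1, 2, 4, 7, 6, 3, 5, 8, 0] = (0 9)(3 4 7 5 6)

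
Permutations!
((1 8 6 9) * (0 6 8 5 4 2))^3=(0 1 2 9 4 6 5)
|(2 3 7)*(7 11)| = 4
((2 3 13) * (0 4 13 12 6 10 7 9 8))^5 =(0 12 8 3 9 2 7 13 10 4 6) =((0 4 13 2 3 12 6 10 7 9 8))^5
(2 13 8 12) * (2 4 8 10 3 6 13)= [0, 1, 2, 6, 8, 5, 13, 7, 12, 9, 3, 11, 4, 10]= (3 6 13 10)(4 8 12)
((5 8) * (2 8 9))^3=(2 9 5 8)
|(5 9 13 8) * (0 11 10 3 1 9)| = 9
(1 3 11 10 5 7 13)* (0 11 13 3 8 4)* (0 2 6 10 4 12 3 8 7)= [11, 7, 6, 13, 2, 0, 10, 8, 12, 9, 5, 4, 3, 1]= (0 11 4 2 6 10 5)(1 7 8 12 3 13)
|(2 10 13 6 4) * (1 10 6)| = |(1 10 13)(2 6 4)| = 3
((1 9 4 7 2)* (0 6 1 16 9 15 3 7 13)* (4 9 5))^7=(0 16 15 13 2 1 4 7 6 5 3)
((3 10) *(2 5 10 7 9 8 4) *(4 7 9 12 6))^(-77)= ((2 5 10 3 9 8 7 12 6 4))^(-77)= (2 3 7 4 10 8 6 5 9 12)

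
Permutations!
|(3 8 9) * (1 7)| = 6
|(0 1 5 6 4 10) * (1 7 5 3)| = |(0 7 5 6 4 10)(1 3)| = 6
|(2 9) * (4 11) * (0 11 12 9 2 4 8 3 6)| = 15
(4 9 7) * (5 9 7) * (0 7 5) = (0 7 4 5 9) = [7, 1, 2, 3, 5, 9, 6, 4, 8, 0]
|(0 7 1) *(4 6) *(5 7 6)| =6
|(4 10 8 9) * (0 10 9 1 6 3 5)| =14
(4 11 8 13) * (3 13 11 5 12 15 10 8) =(3 13 4 5 12 15 10 8 11) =[0, 1, 2, 13, 5, 12, 6, 7, 11, 9, 8, 3, 15, 4, 14, 10]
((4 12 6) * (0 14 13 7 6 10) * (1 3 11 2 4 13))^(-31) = (0 2 14 4 1 12 3 10 11)(6 7 13)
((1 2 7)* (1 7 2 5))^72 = (7)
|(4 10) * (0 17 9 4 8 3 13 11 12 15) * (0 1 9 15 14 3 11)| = 13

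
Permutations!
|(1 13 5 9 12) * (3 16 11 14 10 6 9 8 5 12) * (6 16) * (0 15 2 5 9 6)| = 84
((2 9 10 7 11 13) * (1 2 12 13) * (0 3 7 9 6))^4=(13)(0 1 3 2 7 6 11)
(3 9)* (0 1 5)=(0 1 5)(3 9)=[1, 5, 2, 9, 4, 0, 6, 7, 8, 3]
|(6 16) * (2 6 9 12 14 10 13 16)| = 6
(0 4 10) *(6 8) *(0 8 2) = (0 4 10 8 6 2) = [4, 1, 0, 3, 10, 5, 2, 7, 6, 9, 8]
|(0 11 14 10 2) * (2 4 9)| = |(0 11 14 10 4 9 2)| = 7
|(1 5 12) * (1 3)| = |(1 5 12 3)| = 4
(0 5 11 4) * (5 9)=(0 9 5 11 4)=[9, 1, 2, 3, 0, 11, 6, 7, 8, 5, 10, 4]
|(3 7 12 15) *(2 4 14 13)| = |(2 4 14 13)(3 7 12 15)| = 4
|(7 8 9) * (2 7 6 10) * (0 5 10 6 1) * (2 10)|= |(10)(0 5 2 7 8 9 1)|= 7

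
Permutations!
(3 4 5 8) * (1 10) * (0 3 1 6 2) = [3, 10, 0, 4, 5, 8, 2, 7, 1, 9, 6] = (0 3 4 5 8 1 10 6 2)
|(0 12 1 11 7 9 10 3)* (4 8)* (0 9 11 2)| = 12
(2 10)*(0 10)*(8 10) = (0 8 10 2) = [8, 1, 0, 3, 4, 5, 6, 7, 10, 9, 2]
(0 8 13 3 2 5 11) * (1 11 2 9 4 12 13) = [8, 11, 5, 9, 12, 2, 6, 7, 1, 4, 10, 0, 13, 3] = (0 8 1 11)(2 5)(3 9 4 12 13)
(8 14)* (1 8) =[0, 8, 2, 3, 4, 5, 6, 7, 14, 9, 10, 11, 12, 13, 1] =(1 8 14)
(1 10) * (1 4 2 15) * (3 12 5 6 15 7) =[0, 10, 7, 12, 2, 6, 15, 3, 8, 9, 4, 11, 5, 13, 14, 1] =(1 10 4 2 7 3 12 5 6 15)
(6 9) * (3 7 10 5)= (3 7 10 5)(6 9)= [0, 1, 2, 7, 4, 3, 9, 10, 8, 6, 5]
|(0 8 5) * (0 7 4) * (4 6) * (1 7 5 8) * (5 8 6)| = 7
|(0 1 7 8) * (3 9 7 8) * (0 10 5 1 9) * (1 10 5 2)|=20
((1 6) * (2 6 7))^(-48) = ((1 7 2 6))^(-48) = (7)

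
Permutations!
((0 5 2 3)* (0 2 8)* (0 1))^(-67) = (0 5 8 1)(2 3)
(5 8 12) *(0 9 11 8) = (0 9 11 8 12 5) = [9, 1, 2, 3, 4, 0, 6, 7, 12, 11, 10, 8, 5]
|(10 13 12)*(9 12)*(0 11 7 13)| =|(0 11 7 13 9 12 10)| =7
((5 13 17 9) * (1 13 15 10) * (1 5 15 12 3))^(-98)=((1 13 17 9 15 10 5 12 3))^(-98)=(1 13 17 9 15 10 5 12 3)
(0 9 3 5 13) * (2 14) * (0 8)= (0 9 3 5 13 8)(2 14)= [9, 1, 14, 5, 4, 13, 6, 7, 0, 3, 10, 11, 12, 8, 2]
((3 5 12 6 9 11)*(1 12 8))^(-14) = (1 6 11 5)(3 8 12 9)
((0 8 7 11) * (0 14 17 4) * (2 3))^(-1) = (0 4 17 14 11 7 8)(2 3)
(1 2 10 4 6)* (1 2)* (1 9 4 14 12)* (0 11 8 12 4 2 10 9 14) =[11, 14, 9, 3, 6, 5, 10, 7, 12, 2, 0, 8, 1, 13, 4] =(0 11 8 12 1 14 4 6 10)(2 9)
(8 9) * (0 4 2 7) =[4, 1, 7, 3, 2, 5, 6, 0, 9, 8] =(0 4 2 7)(8 9)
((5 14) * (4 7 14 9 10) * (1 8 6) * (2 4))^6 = ((1 8 6)(2 4 7 14 5 9 10))^6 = (2 10 9 5 14 7 4)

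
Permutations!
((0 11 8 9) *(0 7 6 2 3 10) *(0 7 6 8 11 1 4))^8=((11)(0 1 4)(2 3 10 7 8 9 6))^8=(11)(0 4 1)(2 3 10 7 8 9 6)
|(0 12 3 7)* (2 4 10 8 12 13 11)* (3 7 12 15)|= |(0 13 11 2 4 10 8 15 3 12 7)|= 11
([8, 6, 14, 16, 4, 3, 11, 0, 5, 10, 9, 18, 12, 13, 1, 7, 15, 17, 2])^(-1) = (0 7 15 16 3 5 8)(1 14 2 18 11 6)(9 10)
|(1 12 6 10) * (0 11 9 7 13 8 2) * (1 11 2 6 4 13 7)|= |(0 2)(1 12 4 13 8 6 10 11 9)|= 18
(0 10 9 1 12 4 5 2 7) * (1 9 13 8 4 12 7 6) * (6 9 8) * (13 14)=(0 10 14 13 6 1 7)(2 9 8 4 5)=[10, 7, 9, 3, 5, 2, 1, 0, 4, 8, 14, 11, 12, 6, 13]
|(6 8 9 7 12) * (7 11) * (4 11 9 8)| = |(4 11 7 12 6)| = 5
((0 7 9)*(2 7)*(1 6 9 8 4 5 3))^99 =((0 2 7 8 4 5 3 1 6 9))^99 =(0 9 6 1 3 5 4 8 7 2)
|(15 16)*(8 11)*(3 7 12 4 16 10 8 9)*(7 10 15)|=20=|(3 10 8 11 9)(4 16 7 12)|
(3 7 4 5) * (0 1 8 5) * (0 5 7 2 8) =(0 1)(2 8 7 4 5 3) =[1, 0, 8, 2, 5, 3, 6, 4, 7]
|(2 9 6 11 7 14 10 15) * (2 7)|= |(2 9 6 11)(7 14 10 15)|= 4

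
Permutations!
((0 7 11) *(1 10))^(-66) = ((0 7 11)(1 10))^(-66) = (11)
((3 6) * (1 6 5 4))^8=(1 5 6 4 3)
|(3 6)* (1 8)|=|(1 8)(3 6)|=2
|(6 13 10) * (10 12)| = 4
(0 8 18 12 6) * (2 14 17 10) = (0 8 18 12 6)(2 14 17 10) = [8, 1, 14, 3, 4, 5, 0, 7, 18, 9, 2, 11, 6, 13, 17, 15, 16, 10, 12]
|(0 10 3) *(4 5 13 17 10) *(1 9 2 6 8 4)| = 12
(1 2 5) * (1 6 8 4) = (1 2 5 6 8 4) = [0, 2, 5, 3, 1, 6, 8, 7, 4]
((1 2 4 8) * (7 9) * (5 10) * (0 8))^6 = (10)(0 8 1 2 4)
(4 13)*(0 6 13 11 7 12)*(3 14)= (0 6 13 4 11 7 12)(3 14)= [6, 1, 2, 14, 11, 5, 13, 12, 8, 9, 10, 7, 0, 4, 3]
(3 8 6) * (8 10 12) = [0, 1, 2, 10, 4, 5, 3, 7, 6, 9, 12, 11, 8] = (3 10 12 8 6)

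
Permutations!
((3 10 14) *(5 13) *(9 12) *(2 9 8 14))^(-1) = ((2 9 12 8 14 3 10)(5 13))^(-1) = (2 10 3 14 8 12 9)(5 13)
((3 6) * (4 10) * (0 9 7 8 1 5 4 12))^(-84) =((0 9 7 8 1 5 4 10 12)(3 6))^(-84) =(0 4 8)(1 9 10)(5 7 12)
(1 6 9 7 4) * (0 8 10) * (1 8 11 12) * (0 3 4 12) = (0 11)(1 6 9 7 12)(3 4 8 10) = [11, 6, 2, 4, 8, 5, 9, 12, 10, 7, 3, 0, 1]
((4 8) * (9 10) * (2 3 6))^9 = (4 8)(9 10)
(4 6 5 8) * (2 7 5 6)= (2 7 5 8 4)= [0, 1, 7, 3, 2, 8, 6, 5, 4]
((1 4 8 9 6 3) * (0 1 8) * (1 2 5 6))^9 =(9)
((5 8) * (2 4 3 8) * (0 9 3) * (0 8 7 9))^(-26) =(2 8)(3 7 9)(4 5)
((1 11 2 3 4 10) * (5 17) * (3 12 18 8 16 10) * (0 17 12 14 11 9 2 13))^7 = ((0 17 5 12 18 8 16 10 1 9 2 14 11 13)(3 4))^7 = (0 10)(1 17)(2 12)(3 4)(5 9)(8 11)(13 16)(14 18)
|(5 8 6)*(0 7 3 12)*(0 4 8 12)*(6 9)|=6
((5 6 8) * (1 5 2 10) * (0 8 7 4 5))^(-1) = ((0 8 2 10 1)(4 5 6 7))^(-1) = (0 1 10 2 8)(4 7 6 5)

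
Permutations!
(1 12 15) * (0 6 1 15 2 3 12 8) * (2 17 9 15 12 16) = [6, 8, 3, 16, 4, 5, 1, 7, 0, 15, 10, 11, 17, 13, 14, 12, 2, 9] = (0 6 1 8)(2 3 16)(9 15 12 17)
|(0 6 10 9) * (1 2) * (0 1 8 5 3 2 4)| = 12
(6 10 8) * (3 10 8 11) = (3 10 11)(6 8) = [0, 1, 2, 10, 4, 5, 8, 7, 6, 9, 11, 3]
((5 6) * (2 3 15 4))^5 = (2 3 15 4)(5 6)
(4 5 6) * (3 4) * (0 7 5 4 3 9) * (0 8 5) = (0 7)(5 6 9 8) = [7, 1, 2, 3, 4, 6, 9, 0, 5, 8]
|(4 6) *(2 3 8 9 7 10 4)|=|(2 3 8 9 7 10 4 6)|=8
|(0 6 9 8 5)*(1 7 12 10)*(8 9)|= 4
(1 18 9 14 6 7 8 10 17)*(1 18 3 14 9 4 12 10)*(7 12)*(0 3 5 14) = (0 3)(1 5 14 6 12 10 17 18 4 7 8) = [3, 5, 2, 0, 7, 14, 12, 8, 1, 9, 17, 11, 10, 13, 6, 15, 16, 18, 4]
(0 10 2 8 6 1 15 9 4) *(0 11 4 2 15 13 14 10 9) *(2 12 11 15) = [9, 13, 8, 3, 15, 5, 1, 7, 6, 12, 2, 4, 11, 14, 10, 0] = (0 9 12 11 4 15)(1 13 14 10 2 8 6)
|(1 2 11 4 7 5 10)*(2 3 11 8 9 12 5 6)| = |(1 3 11 4 7 6 2 8 9 12 5 10)| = 12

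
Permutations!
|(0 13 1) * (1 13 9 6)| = 4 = |(13)(0 9 6 1)|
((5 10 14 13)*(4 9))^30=(5 14)(10 13)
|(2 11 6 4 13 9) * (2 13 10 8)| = 6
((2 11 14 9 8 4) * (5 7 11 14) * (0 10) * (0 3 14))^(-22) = ((0 10 3 14 9 8 4 2)(5 7 11))^(-22) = (0 3 9 4)(2 10 14 8)(5 11 7)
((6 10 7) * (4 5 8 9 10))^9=(4 8 10 6 5 9 7)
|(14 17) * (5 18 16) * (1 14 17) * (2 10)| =6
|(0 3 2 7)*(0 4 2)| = |(0 3)(2 7 4)| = 6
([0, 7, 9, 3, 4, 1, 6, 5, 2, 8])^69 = (9)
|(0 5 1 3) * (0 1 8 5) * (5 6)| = 6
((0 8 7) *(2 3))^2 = ((0 8 7)(2 3))^2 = (0 7 8)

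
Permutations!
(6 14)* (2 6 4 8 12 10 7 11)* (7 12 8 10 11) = (2 6 14 4 10 12 11) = [0, 1, 6, 3, 10, 5, 14, 7, 8, 9, 12, 2, 11, 13, 4]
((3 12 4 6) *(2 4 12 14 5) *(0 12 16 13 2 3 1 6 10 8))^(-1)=(0 8 10 4 2 13 16 12)(1 6)(3 5 14)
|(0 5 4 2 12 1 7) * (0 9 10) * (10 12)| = |(0 5 4 2 10)(1 7 9 12)| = 20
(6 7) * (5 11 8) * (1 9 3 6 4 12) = (1 9 3 6 7 4 12)(5 11 8) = [0, 9, 2, 6, 12, 11, 7, 4, 5, 3, 10, 8, 1]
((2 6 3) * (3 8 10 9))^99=(2 10)(3 8)(6 9)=((2 6 8 10 9 3))^99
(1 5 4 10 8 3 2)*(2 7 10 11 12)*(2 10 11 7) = (1 5 4 7 11 12 10 8 3 2) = [0, 5, 1, 2, 7, 4, 6, 11, 3, 9, 8, 12, 10]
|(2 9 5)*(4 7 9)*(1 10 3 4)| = 8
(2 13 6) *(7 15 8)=(2 13 6)(7 15 8)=[0, 1, 13, 3, 4, 5, 2, 15, 7, 9, 10, 11, 12, 6, 14, 8]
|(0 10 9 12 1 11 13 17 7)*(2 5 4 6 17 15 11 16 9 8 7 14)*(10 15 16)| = 66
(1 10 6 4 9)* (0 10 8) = (0 10 6 4 9 1 8) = [10, 8, 2, 3, 9, 5, 4, 7, 0, 1, 6]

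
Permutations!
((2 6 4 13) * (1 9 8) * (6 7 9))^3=(1 13 9 6 2 8 4 7)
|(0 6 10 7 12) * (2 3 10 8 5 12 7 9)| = 20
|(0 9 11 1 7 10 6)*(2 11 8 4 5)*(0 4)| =|(0 9 8)(1 7 10 6 4 5 2 11)| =24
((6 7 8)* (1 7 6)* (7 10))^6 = ((1 10 7 8))^6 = (1 7)(8 10)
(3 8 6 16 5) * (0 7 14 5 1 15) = (0 7 14 5 3 8 6 16 1 15) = [7, 15, 2, 8, 4, 3, 16, 14, 6, 9, 10, 11, 12, 13, 5, 0, 1]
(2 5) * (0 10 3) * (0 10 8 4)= (0 8 4)(2 5)(3 10)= [8, 1, 5, 10, 0, 2, 6, 7, 4, 9, 3]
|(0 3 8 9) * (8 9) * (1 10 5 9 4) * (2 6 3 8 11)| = 11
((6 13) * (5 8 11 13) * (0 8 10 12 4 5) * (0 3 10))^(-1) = ((0 8 11 13 6 3 10 12 4 5))^(-1) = (0 5 4 12 10 3 6 13 11 8)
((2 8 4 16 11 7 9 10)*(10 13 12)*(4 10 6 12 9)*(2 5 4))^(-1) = (2 7 11 16 4 5 10 8)(6 12)(9 13)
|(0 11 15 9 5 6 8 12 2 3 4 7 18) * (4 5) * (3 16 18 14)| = |(0 11 15 9 4 7 14 3 5 6 8 12 2 16 18)| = 15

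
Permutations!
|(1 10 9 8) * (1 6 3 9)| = |(1 10)(3 9 8 6)| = 4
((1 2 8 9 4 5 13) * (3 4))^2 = (1 8 3 5)(2 9 4 13)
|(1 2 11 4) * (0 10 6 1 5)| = 8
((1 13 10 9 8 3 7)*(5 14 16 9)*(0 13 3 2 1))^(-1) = ((0 13 10 5 14 16 9 8 2 1 3 7))^(-1) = (0 7 3 1 2 8 9 16 14 5 10 13)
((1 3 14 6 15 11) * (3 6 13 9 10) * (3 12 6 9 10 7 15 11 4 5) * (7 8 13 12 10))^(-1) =(1 11 6 12 14 3 5 4 15 7 13 8 9)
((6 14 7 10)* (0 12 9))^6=(6 7)(10 14)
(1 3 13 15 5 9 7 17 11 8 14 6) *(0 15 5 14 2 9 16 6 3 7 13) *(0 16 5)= (0 15 14 3 16 6 1 7 17 11 8 2 9 13)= [15, 7, 9, 16, 4, 5, 1, 17, 2, 13, 10, 8, 12, 0, 3, 14, 6, 11]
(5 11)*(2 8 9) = [0, 1, 8, 3, 4, 11, 6, 7, 9, 2, 10, 5] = (2 8 9)(5 11)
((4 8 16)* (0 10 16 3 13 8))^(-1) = (0 4 16 10)(3 8 13)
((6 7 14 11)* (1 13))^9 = (1 13)(6 7 14 11)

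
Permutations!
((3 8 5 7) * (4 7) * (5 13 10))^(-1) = ((3 8 13 10 5 4 7))^(-1) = (3 7 4 5 10 13 8)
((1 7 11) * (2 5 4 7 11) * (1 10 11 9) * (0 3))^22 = ((0 3)(1 9)(2 5 4 7)(10 11))^22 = (11)(2 4)(5 7)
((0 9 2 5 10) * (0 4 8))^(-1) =((0 9 2 5 10 4 8))^(-1) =(0 8 4 10 5 2 9)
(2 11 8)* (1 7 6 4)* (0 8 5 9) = (0 8 2 11 5 9)(1 7 6 4) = [8, 7, 11, 3, 1, 9, 4, 6, 2, 0, 10, 5]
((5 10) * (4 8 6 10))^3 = ((4 8 6 10 5))^3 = (4 10 8 5 6)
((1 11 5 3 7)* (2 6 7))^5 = (1 6 3 11 7 2 5)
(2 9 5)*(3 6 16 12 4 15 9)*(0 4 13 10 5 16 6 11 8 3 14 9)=[4, 1, 14, 11, 15, 2, 6, 7, 3, 16, 5, 8, 13, 10, 9, 0, 12]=(0 4 15)(2 14 9 16 12 13 10 5)(3 11 8)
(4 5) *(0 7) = [7, 1, 2, 3, 5, 4, 6, 0] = (0 7)(4 5)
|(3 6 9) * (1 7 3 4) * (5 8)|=|(1 7 3 6 9 4)(5 8)|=6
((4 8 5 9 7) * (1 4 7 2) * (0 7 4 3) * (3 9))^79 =((0 7 4 8 5 3)(1 9 2))^79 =(0 7 4 8 5 3)(1 9 2)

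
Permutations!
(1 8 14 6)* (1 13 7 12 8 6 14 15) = (1 6 13 7 12 8 15) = [0, 6, 2, 3, 4, 5, 13, 12, 15, 9, 10, 11, 8, 7, 14, 1]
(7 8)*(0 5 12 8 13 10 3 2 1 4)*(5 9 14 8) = (0 9 14 8 7 13 10 3 2 1 4)(5 12) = [9, 4, 1, 2, 0, 12, 6, 13, 7, 14, 3, 11, 5, 10, 8]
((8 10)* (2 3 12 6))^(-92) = (12)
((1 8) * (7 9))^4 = (9)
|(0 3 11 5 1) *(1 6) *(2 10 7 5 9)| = 10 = |(0 3 11 9 2 10 7 5 6 1)|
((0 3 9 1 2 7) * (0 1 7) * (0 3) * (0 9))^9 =((0 9 7 1 2 3))^9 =(0 1)(2 9)(3 7)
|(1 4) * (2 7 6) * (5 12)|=6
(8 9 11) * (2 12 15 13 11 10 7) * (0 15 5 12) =(0 15 13 11 8 9 10 7 2)(5 12) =[15, 1, 0, 3, 4, 12, 6, 2, 9, 10, 7, 8, 5, 11, 14, 13]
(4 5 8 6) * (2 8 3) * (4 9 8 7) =(2 7 4 5 3)(6 9 8) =[0, 1, 7, 2, 5, 3, 9, 4, 6, 8]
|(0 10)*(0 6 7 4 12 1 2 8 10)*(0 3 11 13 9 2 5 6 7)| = |(0 3 11 13 9 2 8 10 7 4 12 1 5 6)| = 14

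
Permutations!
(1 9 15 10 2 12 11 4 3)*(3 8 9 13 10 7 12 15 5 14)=(1 13 10 2 15 7 12 11 4 8 9 5 14 3)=[0, 13, 15, 1, 8, 14, 6, 12, 9, 5, 2, 4, 11, 10, 3, 7]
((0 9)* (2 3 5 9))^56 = ((0 2 3 5 9))^56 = (0 2 3 5 9)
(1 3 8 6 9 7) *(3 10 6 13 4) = (1 10 6 9 7)(3 8 13 4) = [0, 10, 2, 8, 3, 5, 9, 1, 13, 7, 6, 11, 12, 4]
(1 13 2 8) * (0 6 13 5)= (0 6 13 2 8 1 5)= [6, 5, 8, 3, 4, 0, 13, 7, 1, 9, 10, 11, 12, 2]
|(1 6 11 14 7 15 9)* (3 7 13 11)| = |(1 6 3 7 15 9)(11 14 13)| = 6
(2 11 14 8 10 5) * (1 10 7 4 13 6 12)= [0, 10, 11, 3, 13, 2, 12, 4, 7, 9, 5, 14, 1, 6, 8]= (1 10 5 2 11 14 8 7 4 13 6 12)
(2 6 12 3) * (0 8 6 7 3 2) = [8, 1, 7, 0, 4, 5, 12, 3, 6, 9, 10, 11, 2] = (0 8 6 12 2 7 3)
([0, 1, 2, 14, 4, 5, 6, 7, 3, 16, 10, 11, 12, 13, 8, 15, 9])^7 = (3 14 8)(9 16)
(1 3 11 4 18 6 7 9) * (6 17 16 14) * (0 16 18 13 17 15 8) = (0 16 14 6 7 9 1 3 11 4 13 17 18 15 8) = [16, 3, 2, 11, 13, 5, 7, 9, 0, 1, 10, 4, 12, 17, 6, 8, 14, 18, 15]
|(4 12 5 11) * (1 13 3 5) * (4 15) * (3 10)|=|(1 13 10 3 5 11 15 4 12)|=9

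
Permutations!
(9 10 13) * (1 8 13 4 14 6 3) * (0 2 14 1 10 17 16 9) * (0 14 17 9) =(0 2 17 16)(1 8 13 14 6 3 10 4) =[2, 8, 17, 10, 1, 5, 3, 7, 13, 9, 4, 11, 12, 14, 6, 15, 0, 16]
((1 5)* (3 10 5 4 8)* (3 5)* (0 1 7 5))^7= (0 8 4 1)(3 10)(5 7)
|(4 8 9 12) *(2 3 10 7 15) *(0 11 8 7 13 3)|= 9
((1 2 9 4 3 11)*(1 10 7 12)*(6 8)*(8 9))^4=(1 9 10 2 4 7 8 3 12 6 11)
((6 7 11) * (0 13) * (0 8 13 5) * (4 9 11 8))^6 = ((0 5)(4 9 11 6 7 8 13))^6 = (4 13 8 7 6 11 9)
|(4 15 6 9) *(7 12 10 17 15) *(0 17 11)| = 10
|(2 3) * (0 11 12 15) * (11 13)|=|(0 13 11 12 15)(2 3)|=10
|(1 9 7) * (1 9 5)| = |(1 5)(7 9)| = 2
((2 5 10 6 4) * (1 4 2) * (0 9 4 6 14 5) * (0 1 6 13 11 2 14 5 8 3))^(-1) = ((0 9 4 6 14 8 3)(1 13 11 2)(5 10))^(-1) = (0 3 8 14 6 4 9)(1 2 11 13)(5 10)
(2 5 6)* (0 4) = (0 4)(2 5 6) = [4, 1, 5, 3, 0, 6, 2]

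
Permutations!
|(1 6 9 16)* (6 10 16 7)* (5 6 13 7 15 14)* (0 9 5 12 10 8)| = |(0 9 15 14 12 10 16 1 8)(5 6)(7 13)| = 18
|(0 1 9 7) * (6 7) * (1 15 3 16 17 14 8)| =|(0 15 3 16 17 14 8 1 9 6 7)| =11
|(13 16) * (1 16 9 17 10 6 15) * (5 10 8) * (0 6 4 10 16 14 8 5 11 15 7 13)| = 40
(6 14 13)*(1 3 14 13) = [0, 3, 2, 14, 4, 5, 13, 7, 8, 9, 10, 11, 12, 6, 1] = (1 3 14)(6 13)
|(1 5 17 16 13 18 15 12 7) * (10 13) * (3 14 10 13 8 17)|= |(1 5 3 14 10 8 17 16 13 18 15 12 7)|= 13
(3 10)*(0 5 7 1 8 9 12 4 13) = (0 5 7 1 8 9 12 4 13)(3 10) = [5, 8, 2, 10, 13, 7, 6, 1, 9, 12, 3, 11, 4, 0]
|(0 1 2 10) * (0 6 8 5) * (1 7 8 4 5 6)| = |(0 7 8 6 4 5)(1 2 10)| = 6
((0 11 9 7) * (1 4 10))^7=((0 11 9 7)(1 4 10))^7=(0 7 9 11)(1 4 10)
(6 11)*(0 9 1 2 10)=(0 9 1 2 10)(6 11)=[9, 2, 10, 3, 4, 5, 11, 7, 8, 1, 0, 6]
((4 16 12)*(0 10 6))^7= ((0 10 6)(4 16 12))^7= (0 10 6)(4 16 12)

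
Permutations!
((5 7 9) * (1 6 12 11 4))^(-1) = ((1 6 12 11 4)(5 7 9))^(-1) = (1 4 11 12 6)(5 9 7)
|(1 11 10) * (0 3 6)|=|(0 3 6)(1 11 10)|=3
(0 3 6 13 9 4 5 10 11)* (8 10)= (0 3 6 13 9 4 5 8 10 11)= [3, 1, 2, 6, 5, 8, 13, 7, 10, 4, 11, 0, 12, 9]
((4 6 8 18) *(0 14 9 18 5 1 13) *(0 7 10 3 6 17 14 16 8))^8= ((0 16 8 5 1 13 7 10 3 6)(4 17 14 9 18))^8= (0 3 7 1 8)(4 9 17 18 14)(5 16 6 10 13)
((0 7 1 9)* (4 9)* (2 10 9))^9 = ((0 7 1 4 2 10 9))^9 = (0 1 2 9 7 4 10)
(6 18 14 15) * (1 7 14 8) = [0, 7, 2, 3, 4, 5, 18, 14, 1, 9, 10, 11, 12, 13, 15, 6, 16, 17, 8] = (1 7 14 15 6 18 8)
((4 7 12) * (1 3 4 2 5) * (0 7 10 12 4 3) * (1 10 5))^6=(0 2 10 4)(1 12 5 7)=((0 7 4 5 10 12 2 1))^6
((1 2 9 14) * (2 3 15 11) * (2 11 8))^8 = (1 3 15 8 2 9 14)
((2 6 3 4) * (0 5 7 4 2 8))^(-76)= ((0 5 7 4 8)(2 6 3))^(-76)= (0 8 4 7 5)(2 3 6)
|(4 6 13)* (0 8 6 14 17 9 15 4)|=20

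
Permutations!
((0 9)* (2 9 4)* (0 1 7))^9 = ((0 4 2 9 1 7))^9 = (0 9)(1 4)(2 7)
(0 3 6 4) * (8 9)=(0 3 6 4)(8 9)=[3, 1, 2, 6, 0, 5, 4, 7, 9, 8]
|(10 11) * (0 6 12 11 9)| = |(0 6 12 11 10 9)| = 6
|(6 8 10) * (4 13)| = |(4 13)(6 8 10)| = 6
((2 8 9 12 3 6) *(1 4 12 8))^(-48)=((1 4 12 3 6 2)(8 9))^(-48)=(12)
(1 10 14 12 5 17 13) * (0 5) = [5, 10, 2, 3, 4, 17, 6, 7, 8, 9, 14, 11, 0, 1, 12, 15, 16, 13] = (0 5 17 13 1 10 14 12)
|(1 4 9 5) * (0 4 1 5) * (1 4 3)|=5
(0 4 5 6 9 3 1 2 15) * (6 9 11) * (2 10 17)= (0 4 5 9 3 1 10 17 2 15)(6 11)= [4, 10, 15, 1, 5, 9, 11, 7, 8, 3, 17, 6, 12, 13, 14, 0, 16, 2]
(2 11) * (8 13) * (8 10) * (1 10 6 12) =(1 10 8 13 6 12)(2 11) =[0, 10, 11, 3, 4, 5, 12, 7, 13, 9, 8, 2, 1, 6]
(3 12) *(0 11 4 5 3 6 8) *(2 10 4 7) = [11, 1, 10, 12, 5, 3, 8, 2, 0, 9, 4, 7, 6] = (0 11 7 2 10 4 5 3 12 6 8)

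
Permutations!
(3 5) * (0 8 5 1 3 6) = (0 8 5 6)(1 3) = [8, 3, 2, 1, 4, 6, 0, 7, 5]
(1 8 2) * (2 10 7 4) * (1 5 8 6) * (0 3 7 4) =(0 3 7)(1 6)(2 5 8 10 4) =[3, 6, 5, 7, 2, 8, 1, 0, 10, 9, 4]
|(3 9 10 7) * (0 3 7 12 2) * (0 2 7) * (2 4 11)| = |(0 3 9 10 12 7)(2 4 11)| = 6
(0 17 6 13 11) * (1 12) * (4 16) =(0 17 6 13 11)(1 12)(4 16) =[17, 12, 2, 3, 16, 5, 13, 7, 8, 9, 10, 0, 1, 11, 14, 15, 4, 6]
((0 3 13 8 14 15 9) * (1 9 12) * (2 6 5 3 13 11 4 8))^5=((0 13 2 6 5 3 11 4 8 14 15 12 1 9))^5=(0 3 15 13 11 12 2 4 1 6 8 9 5 14)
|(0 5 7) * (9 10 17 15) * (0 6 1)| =|(0 5 7 6 1)(9 10 17 15)| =20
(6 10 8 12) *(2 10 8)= (2 10)(6 8 12)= [0, 1, 10, 3, 4, 5, 8, 7, 12, 9, 2, 11, 6]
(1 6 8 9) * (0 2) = (0 2)(1 6 8 9) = [2, 6, 0, 3, 4, 5, 8, 7, 9, 1]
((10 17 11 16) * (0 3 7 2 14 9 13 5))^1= ((0 3 7 2 14 9 13 5)(10 17 11 16))^1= (0 3 7 2 14 9 13 5)(10 17 11 16)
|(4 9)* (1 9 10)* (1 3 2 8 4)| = |(1 9)(2 8 4 10 3)| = 10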